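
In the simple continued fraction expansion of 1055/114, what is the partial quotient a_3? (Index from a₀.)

13

1055 = 9·114 + 29   →  a_0 = 9
114 = 3·29 + 27   →  a_1 = 3
29 = 1·27 + 2   →  a_2 = 1
27 = 13·2 + 1   →  a_3 = 13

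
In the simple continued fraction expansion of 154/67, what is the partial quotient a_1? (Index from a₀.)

3

154 = 2·67 + 20   →  a_0 = 2
67 = 3·20 + 7   →  a_1 = 3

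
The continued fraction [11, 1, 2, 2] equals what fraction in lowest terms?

Fold from the inside: start with 2/1.
  2 + 1/2 = 5/2
  1 + 2/5 = 7/5
  11 + 5/7 = 82/7

82/7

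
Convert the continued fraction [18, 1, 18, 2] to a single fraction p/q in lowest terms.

Using pₖ = aₖpₖ₋₁ + pₖ₋₂ and qₖ = aₖqₖ₋₁ + qₖ₋₂:
  k=0: a=18, p=18, q=1
  k=1: a=1, p=19, q=1
  k=2: a=18, p=360, q=19
  k=3: a=2, p=739, q=39

739/39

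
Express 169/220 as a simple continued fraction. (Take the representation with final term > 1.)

169 = 0×220 + 169
220 = 1×169 + 51
169 = 3×51 + 16
51 = 3×16 + 3
16 = 5×3 + 1
3 = 3×1 + 0  (stop)
So 169/220 = [0; 1, 3, 3, 5, 3].

[0; 1, 3, 3, 5, 3]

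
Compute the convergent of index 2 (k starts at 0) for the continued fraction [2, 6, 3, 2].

41/19

Using pₖ = aₖpₖ₋₁ + pₖ₋₂, qₖ = aₖqₖ₋₁ + qₖ₋₂ (with p₋₁=1, p₋₂=0, q₋₁=0, q₋₂=1):
  k=0: a=2, p=2, q=1
  k=1: a=6, p=13, q=6
  k=2: a=3, p=41, q=19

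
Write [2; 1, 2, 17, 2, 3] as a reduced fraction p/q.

Fold from the inside: start with 3/1.
  2 + 1/3 = 7/3
  17 + 3/7 = 122/7
  2 + 7/122 = 251/122
  1 + 122/251 = 373/251
  2 + 251/373 = 997/373

997/373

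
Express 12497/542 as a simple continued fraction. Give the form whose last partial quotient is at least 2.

[23; 17, 2, 15]

12497 = 23·542 + 31
542 = 17·31 + 15
31 = 2·15 + 1
15 = 15·1 + 0  (stop)
So 12497/542 = [23; 17, 2, 15].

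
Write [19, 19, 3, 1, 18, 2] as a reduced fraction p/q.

Using pₖ = aₖpₖ₋₁ + pₖ₋₂ and qₖ = aₖqₖ₋₁ + qₖ₋₂:
  k=0: a=19, p=19, q=1
  k=1: a=19, p=362, q=19
  k=2: a=3, p=1105, q=58
  k=3: a=1, p=1467, q=77
  k=4: a=18, p=27511, q=1444
  k=5: a=2, p=56489, q=2965

56489/2965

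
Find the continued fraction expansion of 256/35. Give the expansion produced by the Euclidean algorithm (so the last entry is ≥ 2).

256 = 7·35 + 11
35 = 3·11 + 2
11 = 5·2 + 1
2 = 2·1 + 0  (stop)
So 256/35 = [7; 3, 5, 2].

[7; 3, 5, 2]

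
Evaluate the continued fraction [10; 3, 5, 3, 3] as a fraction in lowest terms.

Fold from the inside: start with 3/1.
  3 + 1/3 = 10/3
  5 + 3/10 = 53/10
  3 + 10/53 = 169/53
  10 + 53/169 = 1743/169

1743/169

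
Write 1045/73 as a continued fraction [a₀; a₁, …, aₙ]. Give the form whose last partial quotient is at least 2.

[14; 3, 5, 1, 3]

1045 = 14*73 + 23
73 = 3*23 + 4
23 = 5*4 + 3
4 = 1*3 + 1
3 = 3*1 + 0  (stop)
So 1045/73 = [14; 3, 5, 1, 3].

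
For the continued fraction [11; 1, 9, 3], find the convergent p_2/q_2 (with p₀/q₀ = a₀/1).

Using pₖ = aₖpₖ₋₁ + pₖ₋₂, qₖ = aₖqₖ₋₁ + qₖ₋₂ (with p₋₁=1, p₋₂=0, q₋₁=0, q₋₂=1):
  k=0: a=11, p=11, q=1
  k=1: a=1, p=12, q=1
  k=2: a=9, p=119, q=10

119/10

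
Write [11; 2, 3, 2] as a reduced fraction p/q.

183/16

Fold from the inside: start with 2/1.
  3 + 1/2 = 7/2
  2 + 2/7 = 16/7
  11 + 7/16 = 183/16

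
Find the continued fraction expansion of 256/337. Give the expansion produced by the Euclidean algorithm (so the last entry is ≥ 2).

256 = 0·337 + 256
337 = 1·256 + 81
256 = 3·81 + 13
81 = 6·13 + 3
13 = 4·3 + 1
3 = 3·1 + 0  (stop)
So 256/337 = [0; 1, 3, 6, 4, 3].

[0; 1, 3, 6, 4, 3]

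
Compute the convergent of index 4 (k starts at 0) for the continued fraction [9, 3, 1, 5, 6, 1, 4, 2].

Using pₖ = aₖpₖ₋₁ + pₖ₋₂, qₖ = aₖqₖ₋₁ + qₖ₋₂ (with p₋₁=1, p₋₂=0, q₋₁=0, q₋₂=1):
  k=0: a=9, p=9, q=1
  k=1: a=3, p=28, q=3
  k=2: a=1, p=37, q=4
  k=3: a=5, p=213, q=23
  k=4: a=6, p=1315, q=142

1315/142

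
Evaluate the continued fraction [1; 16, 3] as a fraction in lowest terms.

Using pₖ = aₖpₖ₋₁ + pₖ₋₂ and qₖ = aₖqₖ₋₁ + qₖ₋₂:
  k=0: a=1, p=1, q=1
  k=1: a=16, p=17, q=16
  k=2: a=3, p=52, q=49

52/49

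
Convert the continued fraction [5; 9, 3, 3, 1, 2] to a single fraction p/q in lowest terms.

1711/335

Fold from the inside: start with 2/1.
  1 + 1/2 = 3/2
  3 + 2/3 = 11/3
  3 + 3/11 = 36/11
  9 + 11/36 = 335/36
  5 + 36/335 = 1711/335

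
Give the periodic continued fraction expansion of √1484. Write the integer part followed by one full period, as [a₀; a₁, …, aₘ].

a₀ = ⌊√1484⌋ = 38.
With m₀=0, d₀=1 and mₖ₊₁ = dₖaₖ − mₖ, dₖ₊₁ = (n − mₖ₊₁²)/dₖ, aₖ₊₁ = ⌊(a₀+mₖ₊₁)/dₖ₊₁⌋:
  k=1: m=38, d=40, a=1
  k=2: m=2, d=37, a=1
  k=3: m=35, d=7, a=10
  k=4: m=35, d=37, a=1
  k=5: m=2, d=40, a=1
  k=6: m=38, d=1, a=76
d=1 and a=2a₀=76 at k=6, so the next step gives (m, d) = (38, 40) again — its k=1 value — and the period has length 6.

[38; 1, 1, 10, 1, 1, 76]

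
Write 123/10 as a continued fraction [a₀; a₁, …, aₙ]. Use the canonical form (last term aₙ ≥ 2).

[12; 3, 3]

123 = 12×10 + 3
10 = 3×3 + 1
3 = 3×1 + 0  (stop)
So 123/10 = [12; 3, 3].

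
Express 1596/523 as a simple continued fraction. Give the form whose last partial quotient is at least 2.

1596 = 3*523 + 27
523 = 19*27 + 10
27 = 2*10 + 7
10 = 1*7 + 3
7 = 2*3 + 1
3 = 3*1 + 0  (stop)
So 1596/523 = [3; 19, 2, 1, 2, 3].

[3; 19, 2, 1, 2, 3]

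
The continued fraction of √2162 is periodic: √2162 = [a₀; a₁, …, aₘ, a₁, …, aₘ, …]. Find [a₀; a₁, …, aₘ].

a₀ = ⌊√2162⌋ = 46.
With m₀=0, d₀=1 and mₖ₊₁ = dₖaₖ − mₖ, dₖ₊₁ = (n − mₖ₊₁²)/dₖ, aₖ₊₁ = ⌊(a₀+mₖ₊₁)/dₖ₊₁⌋:
  k=1: m=46, d=46, a=2
  k=2: m=46, d=1, a=92
d=1 and a=2a₀=92 at k=2, so the next step gives (m, d) = (46, 46) again — its k=1 value — and the period has length 2.

[46; 2, 92]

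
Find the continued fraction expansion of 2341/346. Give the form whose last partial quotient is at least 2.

2341 = 6*346 + 265
346 = 1*265 + 81
265 = 3*81 + 22
81 = 3*22 + 15
22 = 1*15 + 7
15 = 2*7 + 1
7 = 7*1 + 0  (stop)
So 2341/346 = [6; 1, 3, 3, 1, 2, 7].

[6; 1, 3, 3, 1, 2, 7]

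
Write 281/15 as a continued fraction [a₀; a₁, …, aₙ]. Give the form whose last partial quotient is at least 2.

281 = 18*15 + 11
15 = 1*11 + 4
11 = 2*4 + 3
4 = 1*3 + 1
3 = 3*1 + 0  (stop)
So 281/15 = [18; 1, 2, 1, 3].

[18; 1, 2, 1, 3]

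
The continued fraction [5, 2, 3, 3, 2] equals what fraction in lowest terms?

288/53

Using pₖ = aₖpₖ₋₁ + pₖ₋₂ and qₖ = aₖqₖ₋₁ + qₖ₋₂:
  k=0: a=5, p=5, q=1
  k=1: a=2, p=11, q=2
  k=2: a=3, p=38, q=7
  k=3: a=3, p=125, q=23
  k=4: a=2, p=288, q=53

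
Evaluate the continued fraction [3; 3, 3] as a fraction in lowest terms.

Fold from the inside: start with 3/1.
  3 + 1/3 = 10/3
  3 + 3/10 = 33/10

33/10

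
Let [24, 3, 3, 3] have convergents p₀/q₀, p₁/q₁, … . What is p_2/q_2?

243/10

Using pₖ = aₖpₖ₋₁ + pₖ₋₂, qₖ = aₖqₖ₋₁ + qₖ₋₂ (with p₋₁=1, p₋₂=0, q₋₁=0, q₋₂=1):
  k=0: a=24, p=24, q=1
  k=1: a=3, p=73, q=3
  k=2: a=3, p=243, q=10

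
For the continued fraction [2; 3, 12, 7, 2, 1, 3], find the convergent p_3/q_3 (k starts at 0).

609/262

Using pₖ = aₖpₖ₋₁ + pₖ₋₂, qₖ = aₖqₖ₋₁ + qₖ₋₂ (with p₋₁=1, p₋₂=0, q₋₁=0, q₋₂=1):
  k=0: a=2, p=2, q=1
  k=1: a=3, p=7, q=3
  k=2: a=12, p=86, q=37
  k=3: a=7, p=609, q=262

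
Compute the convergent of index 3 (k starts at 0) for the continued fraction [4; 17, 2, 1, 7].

Using pₖ = aₖpₖ₋₁ + pₖ₋₂, qₖ = aₖqₖ₋₁ + qₖ₋₂ (with p₋₁=1, p₋₂=0, q₋₁=0, q₋₂=1):
  k=0: a=4, p=4, q=1
  k=1: a=17, p=69, q=17
  k=2: a=2, p=142, q=35
  k=3: a=1, p=211, q=52

211/52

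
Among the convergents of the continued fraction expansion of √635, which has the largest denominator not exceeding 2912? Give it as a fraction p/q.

31751/1260

√635 = [25; 5, 50, …] (period length 2).
Convergents:
  p_0/q_0 = 25/1
  p_1/q_1 = 126/5
  p_2/q_2 = 6325/251
  p_3/q_3 = 31751/1260
  p_4/q_4 = 1593875/63251
q_3 = 1260 ≤ 2912 < 63251 = q_4, so the answer is 31751/1260.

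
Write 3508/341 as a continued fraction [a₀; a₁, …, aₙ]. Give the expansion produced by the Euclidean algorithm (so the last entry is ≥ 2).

[10; 3, 2, 11, 1, 3]

3508 = 10·341 + 98
341 = 3·98 + 47
98 = 2·47 + 4
47 = 11·4 + 3
4 = 1·3 + 1
3 = 3·1 + 0  (stop)
So 3508/341 = [10; 3, 2, 11, 1, 3].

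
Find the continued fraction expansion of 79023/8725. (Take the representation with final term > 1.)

[9; 17, 1, 1, 11, 1, 19]

79023 = 9×8725 + 498
8725 = 17×498 + 259
498 = 1×259 + 239
259 = 1×239 + 20
239 = 11×20 + 19
20 = 1×19 + 1
19 = 19×1 + 0  (stop)
So 79023/8725 = [9; 17, 1, 1, 11, 1, 19].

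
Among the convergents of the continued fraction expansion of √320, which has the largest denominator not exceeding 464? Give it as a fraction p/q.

√320 = [17; 1, 7, 1, 34, …] (period length 4).
Convergents:
  p_0/q_0 = 17/1
  p_1/q_1 = 18/1
  p_2/q_2 = 143/8
  p_3/q_3 = 161/9
  p_4/q_4 = 5617/314
  p_5/q_5 = 5778/323
  p_6/q_6 = 46063/2575
q_5 = 323 ≤ 464 < 2575 = q_6, so the answer is 5778/323.

5778/323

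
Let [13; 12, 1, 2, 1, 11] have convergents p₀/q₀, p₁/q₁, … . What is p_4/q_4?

667/51

Using pₖ = aₖpₖ₋₁ + pₖ₋₂, qₖ = aₖqₖ₋₁ + qₖ₋₂ (with p₋₁=1, p₋₂=0, q₋₁=0, q₋₂=1):
  k=0: a=13, p=13, q=1
  k=1: a=12, p=157, q=12
  k=2: a=1, p=170, q=13
  k=3: a=2, p=497, q=38
  k=4: a=1, p=667, q=51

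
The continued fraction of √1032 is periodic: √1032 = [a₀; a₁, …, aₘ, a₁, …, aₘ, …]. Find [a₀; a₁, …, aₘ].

[32; 8, 64]

a₀ = ⌊√1032⌋ = 32.
With m₀=0, d₀=1 and mₖ₊₁ = dₖaₖ − mₖ, dₖ₊₁ = (n − mₖ₊₁²)/dₖ, aₖ₊₁ = ⌊(a₀+mₖ₊₁)/dₖ₊₁⌋:
  k=1: m=32, d=8, a=8
  k=2: m=32, d=1, a=64
d=1 and a=2a₀=64 at k=2, so the next step gives (m, d) = (32, 8) again — its k=1 value — and the period has length 2.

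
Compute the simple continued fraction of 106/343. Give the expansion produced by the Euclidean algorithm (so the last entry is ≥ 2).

[0; 3, 4, 4, 6]

106 = 0·343 + 106
343 = 3·106 + 25
106 = 4·25 + 6
25 = 4·6 + 1
6 = 6·1 + 0  (stop)
So 106/343 = [0; 3, 4, 4, 6].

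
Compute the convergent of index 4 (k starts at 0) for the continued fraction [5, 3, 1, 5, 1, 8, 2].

Using pₖ = aₖpₖ₋₁ + pₖ₋₂, qₖ = aₖqₖ₋₁ + qₖ₋₂ (with p₋₁=1, p₋₂=0, q₋₁=0, q₋₂=1):
  k=0: a=5, p=5, q=1
  k=1: a=3, p=16, q=3
  k=2: a=1, p=21, q=4
  k=3: a=5, p=121, q=23
  k=4: a=1, p=142, q=27

142/27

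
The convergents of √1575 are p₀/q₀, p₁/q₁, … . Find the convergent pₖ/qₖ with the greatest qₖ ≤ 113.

2024/51

√1575 = [39; 1, 2, 5, 2, 1, 78, …] (period length 6).
Convergents:
  p_0/q_0 = 39/1
  p_1/q_1 = 40/1
  p_2/q_2 = 119/3
  p_3/q_3 = 635/16
  p_4/q_4 = 1389/35
  p_5/q_5 = 2024/51
  p_6/q_6 = 159261/4013
q_5 = 51 ≤ 113 < 4013 = q_6, so the answer is 2024/51.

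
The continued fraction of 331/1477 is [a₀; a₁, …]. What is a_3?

331 = 0·1477 + 331   →  a_0 = 0
1477 = 4·331 + 153   →  a_1 = 4
331 = 2·153 + 25   →  a_2 = 2
153 = 6·25 + 3   →  a_3 = 6

6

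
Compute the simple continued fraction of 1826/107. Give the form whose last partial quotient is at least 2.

[17; 15, 3, 2]

1826 = 17×107 + 7
107 = 15×7 + 2
7 = 3×2 + 1
2 = 2×1 + 0  (stop)
So 1826/107 = [17; 15, 3, 2].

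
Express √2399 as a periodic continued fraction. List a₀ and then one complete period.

[48; 1, 47, 1, 96]

a₀ = ⌊√2399⌋ = 48.
With m₀=0, d₀=1 and mₖ₊₁ = dₖaₖ − mₖ, dₖ₊₁ = (n − mₖ₊₁²)/dₖ, aₖ₊₁ = ⌊(a₀+mₖ₊₁)/dₖ₊₁⌋:
  k=1: m=48, d=95, a=1
  k=2: m=47, d=2, a=47
  k=3: m=47, d=95, a=1
  k=4: m=48, d=1, a=96
d=1 and a=2a₀=96 at k=4, so the next step gives (m, d) = (48, 95) again — its k=1 value — and the period has length 4.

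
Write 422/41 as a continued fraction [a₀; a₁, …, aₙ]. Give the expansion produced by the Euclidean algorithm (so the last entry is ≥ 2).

422 = 10*41 + 12
41 = 3*12 + 5
12 = 2*5 + 2
5 = 2*2 + 1
2 = 2*1 + 0  (stop)
So 422/41 = [10; 3, 2, 2, 2].

[10; 3, 2, 2, 2]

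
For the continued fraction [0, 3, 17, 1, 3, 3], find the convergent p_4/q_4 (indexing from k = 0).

Using pₖ = aₖpₖ₋₁ + pₖ₋₂, qₖ = aₖqₖ₋₁ + qₖ₋₂ (with p₋₁=1, p₋₂=0, q₋₁=0, q₋₂=1):
  k=0: a=0, p=0, q=1
  k=1: a=3, p=1, q=3
  k=2: a=17, p=17, q=52
  k=3: a=1, p=18, q=55
  k=4: a=3, p=71, q=217

71/217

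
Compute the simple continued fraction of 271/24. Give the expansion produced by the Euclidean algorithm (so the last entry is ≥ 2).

[11; 3, 2, 3]

271 = 11×24 + 7
24 = 3×7 + 3
7 = 2×3 + 1
3 = 3×1 + 0  (stop)
So 271/24 = [11; 3, 2, 3].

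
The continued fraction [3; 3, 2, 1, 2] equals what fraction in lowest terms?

Using pₖ = aₖpₖ₋₁ + pₖ₋₂ and qₖ = aₖqₖ₋₁ + qₖ₋₂:
  k=0: a=3, p=3, q=1
  k=1: a=3, p=10, q=3
  k=2: a=2, p=23, q=7
  k=3: a=1, p=33, q=10
  k=4: a=2, p=89, q=27

89/27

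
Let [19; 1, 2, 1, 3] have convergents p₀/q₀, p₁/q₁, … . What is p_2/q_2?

Using pₖ = aₖpₖ₋₁ + pₖ₋₂, qₖ = aₖqₖ₋₁ + qₖ₋₂ (with p₋₁=1, p₋₂=0, q₋₁=0, q₋₂=1):
  k=0: a=19, p=19, q=1
  k=1: a=1, p=20, q=1
  k=2: a=2, p=59, q=3

59/3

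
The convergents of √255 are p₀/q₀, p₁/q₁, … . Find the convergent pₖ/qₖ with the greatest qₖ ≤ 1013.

15825/991

√255 = [15; 1, 30, …] (period length 2).
Convergents:
  p_0/q_0 = 15/1
  p_1/q_1 = 16/1
  p_2/q_2 = 495/31
  p_3/q_3 = 511/32
  p_4/q_4 = 15825/991
  p_5/q_5 = 16336/1023
q_4 = 991 ≤ 1013 < 1023 = q_5, so the answer is 15825/991.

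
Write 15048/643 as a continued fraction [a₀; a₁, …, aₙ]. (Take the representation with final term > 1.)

[23; 2, 2, 13, 1, 8]

15048 = 23*643 + 259
643 = 2*259 + 125
259 = 2*125 + 9
125 = 13*9 + 8
9 = 1*8 + 1
8 = 8*1 + 0  (stop)
So 15048/643 = [23; 2, 2, 13, 1, 8].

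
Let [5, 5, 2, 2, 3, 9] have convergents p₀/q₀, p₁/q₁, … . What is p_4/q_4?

Using pₖ = aₖpₖ₋₁ + pₖ₋₂, qₖ = aₖqₖ₋₁ + qₖ₋₂ (with p₋₁=1, p₋₂=0, q₋₁=0, q₋₂=1):
  k=0: a=5, p=5, q=1
  k=1: a=5, p=26, q=5
  k=2: a=2, p=57, q=11
  k=3: a=2, p=140, q=27
  k=4: a=3, p=477, q=92

477/92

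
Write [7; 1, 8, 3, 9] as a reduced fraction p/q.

Fold from the inside: start with 9/1.
  3 + 1/9 = 28/9
  8 + 9/28 = 233/28
  1 + 28/233 = 261/233
  7 + 233/261 = 2060/261

2060/261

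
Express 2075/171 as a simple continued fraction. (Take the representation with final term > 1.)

2075 = 12·171 + 23
171 = 7·23 + 10
23 = 2·10 + 3
10 = 3·3 + 1
3 = 3·1 + 0  (stop)
So 2075/171 = [12; 7, 2, 3, 3].

[12; 7, 2, 3, 3]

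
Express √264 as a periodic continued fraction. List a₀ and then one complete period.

a₀ = ⌊√264⌋ = 16.
With m₀=0, d₀=1 and mₖ₊₁ = dₖaₖ − mₖ, dₖ₊₁ = (n − mₖ₊₁²)/dₖ, aₖ₊₁ = ⌊(a₀+mₖ₊₁)/dₖ₊₁⌋:
  k=1: m=16, d=8, a=4
  k=2: m=16, d=1, a=32
d=1 and a=2a₀=32 at k=2, so the next step gives (m, d) = (16, 8) again — its k=1 value — and the period has length 2.

[16; 4, 32]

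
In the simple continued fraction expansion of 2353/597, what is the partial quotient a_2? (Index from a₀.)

2353 = 3·597 + 562   →  a_0 = 3
597 = 1·562 + 35   →  a_1 = 1
562 = 16·35 + 2   →  a_2 = 16

16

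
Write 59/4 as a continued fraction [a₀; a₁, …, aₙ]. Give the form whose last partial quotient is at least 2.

59 = 14*4 + 3
4 = 1*3 + 1
3 = 3*1 + 0  (stop)
So 59/4 = [14; 1, 3].

[14; 1, 3]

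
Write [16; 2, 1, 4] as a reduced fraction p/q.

229/14

Using pₖ = aₖpₖ₋₁ + pₖ₋₂ and qₖ = aₖqₖ₋₁ + qₖ₋₂:
  k=0: a=16, p=16, q=1
  k=1: a=2, p=33, q=2
  k=2: a=1, p=49, q=3
  k=3: a=4, p=229, q=14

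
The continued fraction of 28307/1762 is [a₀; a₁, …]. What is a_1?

15

28307 = 16·1762 + 115   →  a_0 = 16
1762 = 15·115 + 37   →  a_1 = 15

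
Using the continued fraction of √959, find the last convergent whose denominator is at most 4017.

59489/1921

√959 = [30; 1, 29, 1, 60, …] (period length 4).
Convergents:
  p_0/q_0 = 30/1
  p_1/q_1 = 31/1
  p_2/q_2 = 929/30
  p_3/q_3 = 960/31
  p_4/q_4 = 58529/1890
  p_5/q_5 = 59489/1921
  p_6/q_6 = 1783710/57599
q_5 = 1921 ≤ 4017 < 57599 = q_6, so the answer is 59489/1921.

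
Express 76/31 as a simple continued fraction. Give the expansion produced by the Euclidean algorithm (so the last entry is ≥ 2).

76 = 2·31 + 14
31 = 2·14 + 3
14 = 4·3 + 2
3 = 1·2 + 1
2 = 2·1 + 0  (stop)
So 76/31 = [2; 2, 4, 1, 2].

[2; 2, 4, 1, 2]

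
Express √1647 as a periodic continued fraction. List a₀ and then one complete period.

[40; 1, 1, 2, 1, 1, 80]

a₀ = ⌊√1647⌋ = 40.
With m₀=0, d₀=1 and mₖ₊₁ = dₖaₖ − mₖ, dₖ₊₁ = (n − mₖ₊₁²)/dₖ, aₖ₊₁ = ⌊(a₀+mₖ₊₁)/dₖ₊₁⌋:
  k=1: m=40, d=47, a=1
  k=2: m=7, d=34, a=1
  k=3: m=27, d=27, a=2
  k=4: m=27, d=34, a=1
  k=5: m=7, d=47, a=1
  k=6: m=40, d=1, a=80
d=1 and a=2a₀=80 at k=6, so the next step gives (m, d) = (40, 47) again — its k=1 value — and the period has length 6.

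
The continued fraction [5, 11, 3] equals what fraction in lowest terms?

173/34

Using pₖ = aₖpₖ₋₁ + pₖ₋₂ and qₖ = aₖqₖ₋₁ + qₖ₋₂:
  k=0: a=5, p=5, q=1
  k=1: a=11, p=56, q=11
  k=2: a=3, p=173, q=34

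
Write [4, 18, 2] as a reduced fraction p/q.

Fold from the inside: start with 2/1.
  18 + 1/2 = 37/2
  4 + 2/37 = 150/37

150/37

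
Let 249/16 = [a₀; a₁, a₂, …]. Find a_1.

1

249 = 15·16 + 9   →  a_0 = 15
16 = 1·9 + 7   →  a_1 = 1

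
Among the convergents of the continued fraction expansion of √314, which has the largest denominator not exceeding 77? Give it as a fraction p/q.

√314 = [17; 1, 2, 1, 1, 2, 1, 34, …] (period length 7).
Convergents:
  p_0/q_0 = 17/1
  p_1/q_1 = 18/1
  p_2/q_2 = 53/3
  p_3/q_3 = 71/4
  p_4/q_4 = 124/7
  p_5/q_5 = 319/18
  p_6/q_6 = 443/25
  p_7/q_7 = 15381/868
q_6 = 25 ≤ 77 < 868 = q_7, so the answer is 443/25.

443/25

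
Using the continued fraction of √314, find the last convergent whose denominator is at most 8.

124/7

√314 = [17; 1, 2, 1, 1, 2, 1, 34, …] (period length 7).
Convergents:
  p_0/q_0 = 17/1
  p_1/q_1 = 18/1
  p_2/q_2 = 53/3
  p_3/q_3 = 71/4
  p_4/q_4 = 124/7
  p_5/q_5 = 319/18
q_4 = 7 ≤ 8 < 18 = q_5, so the answer is 124/7.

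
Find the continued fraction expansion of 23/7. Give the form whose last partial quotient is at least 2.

[3; 3, 2]

23 = 3×7 + 2
7 = 3×2 + 1
2 = 2×1 + 0  (stop)
So 23/7 = [3; 3, 2].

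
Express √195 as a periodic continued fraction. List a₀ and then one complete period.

a₀ = ⌊√195⌋ = 13.
With m₀=0, d₀=1 and mₖ₊₁ = dₖaₖ − mₖ, dₖ₊₁ = (n − mₖ₊₁²)/dₖ, aₖ₊₁ = ⌊(a₀+mₖ₊₁)/dₖ₊₁⌋:
  k=1: m=13, d=26, a=1
  k=2: m=13, d=1, a=26
d=1 and a=2a₀=26 at k=2, so the next step gives (m, d) = (13, 26) again — its k=1 value — and the period has length 2.

[13; 1, 26]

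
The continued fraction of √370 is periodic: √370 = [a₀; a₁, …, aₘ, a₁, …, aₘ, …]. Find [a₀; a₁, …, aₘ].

[19; 4, 4, 38]

a₀ = ⌊√370⌋ = 19.
With m₀=0, d₀=1 and mₖ₊₁ = dₖaₖ − mₖ, dₖ₊₁ = (n − mₖ₊₁²)/dₖ, aₖ₊₁ = ⌊(a₀+mₖ₊₁)/dₖ₊₁⌋:
  k=1: m=19, d=9, a=4
  k=2: m=17, d=9, a=4
  k=3: m=19, d=1, a=38
d=1 and a=2a₀=38 at k=3, so the next step gives (m, d) = (19, 9) again — its k=1 value — and the period has length 3.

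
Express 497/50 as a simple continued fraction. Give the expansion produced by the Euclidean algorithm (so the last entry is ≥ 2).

497 = 9·50 + 47
50 = 1·47 + 3
47 = 15·3 + 2
3 = 1·2 + 1
2 = 2·1 + 0  (stop)
So 497/50 = [9; 1, 15, 1, 2].

[9; 1, 15, 1, 2]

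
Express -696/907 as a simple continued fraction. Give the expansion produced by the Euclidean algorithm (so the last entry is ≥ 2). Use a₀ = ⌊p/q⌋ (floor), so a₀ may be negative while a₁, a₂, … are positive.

-696 = -1×907 + 211
907 = 4×211 + 63
211 = 3×63 + 22
63 = 2×22 + 19
22 = 1×19 + 3
19 = 6×3 + 1
3 = 3×1 + 0  (stop)
So -696/907 = [-1; 4, 3, 2, 1, 6, 3].

[-1; 4, 3, 2, 1, 6, 3]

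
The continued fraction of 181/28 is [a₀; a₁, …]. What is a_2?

6

181 = 6·28 + 13   →  a_0 = 6
28 = 2·13 + 2   →  a_1 = 2
13 = 6·2 + 1   →  a_2 = 6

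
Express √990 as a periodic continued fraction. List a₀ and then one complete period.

[31; 2, 6, 2, 62]

a₀ = ⌊√990⌋ = 31.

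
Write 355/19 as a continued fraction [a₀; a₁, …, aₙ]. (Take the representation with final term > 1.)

[18; 1, 2, 6]

355 = 18×19 + 13
19 = 1×13 + 6
13 = 2×6 + 1
6 = 6×1 + 0  (stop)
So 355/19 = [18; 1, 2, 6].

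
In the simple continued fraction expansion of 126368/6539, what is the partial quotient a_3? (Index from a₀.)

126368 = 19·6539 + 2127   →  a_0 = 19
6539 = 3·2127 + 158   →  a_1 = 3
2127 = 13·158 + 73   →  a_2 = 13
158 = 2·73 + 12   →  a_3 = 2

2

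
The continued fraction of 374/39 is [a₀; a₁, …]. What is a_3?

374 = 9·39 + 23   →  a_0 = 9
39 = 1·23 + 16   →  a_1 = 1
23 = 1·16 + 7   →  a_2 = 1
16 = 2·7 + 2   →  a_3 = 2

2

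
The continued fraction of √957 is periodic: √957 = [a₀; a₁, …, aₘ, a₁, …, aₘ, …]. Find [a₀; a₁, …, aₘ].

[30; 1, 14, 2, 14, 1, 60]

a₀ = ⌊√957⌋ = 30.
With m₀=0, d₀=1 and mₖ₊₁ = dₖaₖ − mₖ, dₖ₊₁ = (n − mₖ₊₁²)/dₖ, aₖ₊₁ = ⌊(a₀+mₖ₊₁)/dₖ₊₁⌋:
  k=1: m=30, d=57, a=1
  k=2: m=27, d=4, a=14
  k=3: m=29, d=29, a=2
  k=4: m=29, d=4, a=14
  k=5: m=27, d=57, a=1
  k=6: m=30, d=1, a=60
d=1 and a=2a₀=60 at k=6, so the next step gives (m, d) = (30, 57) again — its k=1 value — and the period has length 6.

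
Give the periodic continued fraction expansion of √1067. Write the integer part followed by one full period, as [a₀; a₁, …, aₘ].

a₀ = ⌊√1067⌋ = 32.
With m₀=0, d₀=1 and mₖ₊₁ = dₖaₖ − mₖ, dₖ₊₁ = (n − mₖ₊₁²)/dₖ, aₖ₊₁ = ⌊(a₀+mₖ₊₁)/dₖ₊₁⌋:
  k=1: m=32, d=43, a=1
  k=2: m=11, d=22, a=1
  k=3: m=11, d=43, a=1
  k=4: m=32, d=1, a=64
d=1 and a=2a₀=64 at k=4, so the next step gives (m, d) = (32, 43) again — its k=1 value — and the period has length 4.

[32; 1, 1, 1, 64]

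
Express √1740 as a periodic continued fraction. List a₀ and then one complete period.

[41; 1, 2, 2, 20, 2, 2, 1, 82]

a₀ = ⌊√1740⌋ = 41.
With m₀=0, d₀=1 and mₖ₊₁ = dₖaₖ − mₖ, dₖ₊₁ = (n − mₖ₊₁²)/dₖ, aₖ₊₁ = ⌊(a₀+mₖ₊₁)/dₖ₊₁⌋:
  k=1: m=41, d=59, a=1
  k=2: m=18, d=24, a=2
  k=3: m=30, d=35, a=2
  k=4: m=40, d=4, a=20
  k=5: m=40, d=35, a=2
  k=6: m=30, d=24, a=2
  k=7: m=18, d=59, a=1
  k=8: m=41, d=1, a=82
d=1 and a=2a₀=82 at k=8, so the next step gives (m, d) = (41, 59) again — its k=1 value — and the period has length 8.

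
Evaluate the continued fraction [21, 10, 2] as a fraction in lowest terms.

443/21

Fold from the inside: start with 2/1.
  10 + 1/2 = 21/2
  21 + 2/21 = 443/21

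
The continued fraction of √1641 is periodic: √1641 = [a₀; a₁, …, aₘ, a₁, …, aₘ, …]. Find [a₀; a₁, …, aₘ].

a₀ = ⌊√1641⌋ = 40.

[40; 1, 1, 26, 1, 1, 80]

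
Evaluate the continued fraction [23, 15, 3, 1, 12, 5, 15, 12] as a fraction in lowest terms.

Using pₖ = aₖpₖ₋₁ + pₖ₋₂ and qₖ = aₖqₖ₋₁ + qₖ₋₂:
  k=0: a=23, p=23, q=1
  k=1: a=15, p=346, q=15
  k=2: a=3, p=1061, q=46
  k=3: a=1, p=1407, q=61
  k=4: a=12, p=17945, q=778
  k=5: a=5, p=91132, q=3951
  k=6: a=15, p=1384925, q=60043
  k=7: a=12, p=16710232, q=724467

16710232/724467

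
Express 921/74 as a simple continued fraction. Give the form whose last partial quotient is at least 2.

[12; 2, 4, 8]

921 = 12×74 + 33
74 = 2×33 + 8
33 = 4×8 + 1
8 = 8×1 + 0  (stop)
So 921/74 = [12; 2, 4, 8].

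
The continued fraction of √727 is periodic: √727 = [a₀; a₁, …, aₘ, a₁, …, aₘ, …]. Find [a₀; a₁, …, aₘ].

a₀ = ⌊√727⌋ = 26.

[26; 1, 25, 1, 52]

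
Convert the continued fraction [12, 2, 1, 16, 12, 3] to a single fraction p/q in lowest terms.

Fold from the inside: start with 3/1.
  12 + 1/3 = 37/3
  16 + 3/37 = 595/37
  1 + 37/595 = 632/595
  2 + 595/632 = 1859/632
  12 + 632/1859 = 22940/1859

22940/1859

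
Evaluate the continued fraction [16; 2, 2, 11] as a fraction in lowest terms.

935/57

Fold from the inside: start with 11/1.
  2 + 1/11 = 23/11
  2 + 11/23 = 57/23
  16 + 23/57 = 935/57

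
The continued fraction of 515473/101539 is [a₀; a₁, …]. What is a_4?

3

515473 = 5·101539 + 7778   →  a_0 = 5
101539 = 13·7778 + 425   →  a_1 = 13
7778 = 18·425 + 128   →  a_2 = 18
425 = 3·128 + 41   →  a_3 = 3
128 = 3·41 + 5   →  a_4 = 3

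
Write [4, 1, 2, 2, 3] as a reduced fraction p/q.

Using pₖ = aₖpₖ₋₁ + pₖ₋₂ and qₖ = aₖqₖ₋₁ + qₖ₋₂:
  k=0: a=4, p=4, q=1
  k=1: a=1, p=5, q=1
  k=2: a=2, p=14, q=3
  k=3: a=2, p=33, q=7
  k=4: a=3, p=113, q=24

113/24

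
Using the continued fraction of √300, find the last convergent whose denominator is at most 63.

433/25

√300 = [17; 3, 8, 3, 34, …] (period length 4).
Convergents:
  p_0/q_0 = 17/1
  p_1/q_1 = 52/3
  p_2/q_2 = 433/25
  p_3/q_3 = 1351/78
q_2 = 25 ≤ 63 < 78 = q_3, so the answer is 433/25.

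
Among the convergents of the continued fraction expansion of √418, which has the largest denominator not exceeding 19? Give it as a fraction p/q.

184/9

√418 = [20; 2, 4, 20, 4, 2, 40, …] (period length 6).
Convergents:
  p_0/q_0 = 20/1
  p_1/q_1 = 41/2
  p_2/q_2 = 184/9
  p_3/q_3 = 3721/182
q_2 = 9 ≤ 19 < 182 = q_3, so the answer is 184/9.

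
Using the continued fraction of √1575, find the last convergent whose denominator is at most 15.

√1575 = [39; 1, 2, 5, 2, 1, 78, …] (period length 6).
Convergents:
  p_0/q_0 = 39/1
  p_1/q_1 = 40/1
  p_2/q_2 = 119/3
  p_3/q_3 = 635/16
q_2 = 3 ≤ 15 < 16 = q_3, so the answer is 119/3.

119/3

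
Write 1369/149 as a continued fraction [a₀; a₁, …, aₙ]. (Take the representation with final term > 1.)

1369 = 9*149 + 28
149 = 5*28 + 9
28 = 3*9 + 1
9 = 9*1 + 0  (stop)
So 1369/149 = [9; 5, 3, 9].

[9; 5, 3, 9]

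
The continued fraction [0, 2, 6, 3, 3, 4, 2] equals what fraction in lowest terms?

605/1306

Fold from the inside: start with 2/1.
  4 + 1/2 = 9/2
  3 + 2/9 = 29/9
  3 + 9/29 = 96/29
  6 + 29/96 = 605/96
  2 + 96/605 = 1306/605
  0 + 605/1306 = 605/1306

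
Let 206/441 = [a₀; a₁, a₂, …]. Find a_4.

1

206 = 0·441 + 206   →  a_0 = 0
441 = 2·206 + 29   →  a_1 = 2
206 = 7·29 + 3   →  a_2 = 7
29 = 9·3 + 2   →  a_3 = 9
3 = 1·2 + 1   →  a_4 = 1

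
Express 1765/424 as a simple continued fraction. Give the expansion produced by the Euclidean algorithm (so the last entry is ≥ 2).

1765 = 4×424 + 69
424 = 6×69 + 10
69 = 6×10 + 9
10 = 1×9 + 1
9 = 9×1 + 0  (stop)
So 1765/424 = [4; 6, 6, 1, 9].

[4; 6, 6, 1, 9]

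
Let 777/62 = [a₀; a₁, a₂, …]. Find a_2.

1

777 = 12·62 + 33   →  a_0 = 12
62 = 1·33 + 29   →  a_1 = 1
33 = 1·29 + 4   →  a_2 = 1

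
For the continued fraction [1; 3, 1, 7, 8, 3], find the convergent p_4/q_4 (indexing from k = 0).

317/252

Using pₖ = aₖpₖ₋₁ + pₖ₋₂, qₖ = aₖqₖ₋₁ + qₖ₋₂ (with p₋₁=1, p₋₂=0, q₋₁=0, q₋₂=1):
  k=0: a=1, p=1, q=1
  k=1: a=3, p=4, q=3
  k=2: a=1, p=5, q=4
  k=3: a=7, p=39, q=31
  k=4: a=8, p=317, q=252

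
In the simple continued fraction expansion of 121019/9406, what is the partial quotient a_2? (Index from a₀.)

121019 = 12·9406 + 8147   →  a_0 = 12
9406 = 1·8147 + 1259   →  a_1 = 1
8147 = 6·1259 + 593   →  a_2 = 6

6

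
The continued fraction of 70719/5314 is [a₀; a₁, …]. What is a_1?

70719 = 13·5314 + 1637   →  a_0 = 13
5314 = 3·1637 + 403   →  a_1 = 3

3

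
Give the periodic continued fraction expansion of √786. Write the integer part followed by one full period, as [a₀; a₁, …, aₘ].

[28; 28, 56]

a₀ = ⌊√786⌋ = 28.
With m₀=0, d₀=1 and mₖ₊₁ = dₖaₖ − mₖ, dₖ₊₁ = (n − mₖ₊₁²)/dₖ, aₖ₊₁ = ⌊(a₀+mₖ₊₁)/dₖ₊₁⌋:
  k=1: m=28, d=2, a=28
  k=2: m=28, d=1, a=56
d=1 and a=2a₀=56 at k=2, so the next step gives (m, d) = (28, 2) again — its k=1 value — and the period has length 2.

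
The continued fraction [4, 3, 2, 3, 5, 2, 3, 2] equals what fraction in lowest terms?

Fold from the inside: start with 2/1.
  3 + 1/2 = 7/2
  2 + 2/7 = 16/7
  5 + 7/16 = 87/16
  3 + 16/87 = 277/87
  2 + 87/277 = 641/277
  3 + 277/641 = 2200/641
  4 + 641/2200 = 9441/2200

9441/2200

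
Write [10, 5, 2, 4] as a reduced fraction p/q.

Using pₖ = aₖpₖ₋₁ + pₖ₋₂ and qₖ = aₖqₖ₋₁ + qₖ₋₂:
  k=0: a=10, p=10, q=1
  k=1: a=5, p=51, q=5
  k=2: a=2, p=112, q=11
  k=3: a=4, p=499, q=49

499/49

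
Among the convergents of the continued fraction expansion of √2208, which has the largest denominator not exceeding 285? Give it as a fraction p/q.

√2208 = [46; 1, 92, …] (period length 2).
Convergents:
  p_0/q_0 = 46/1
  p_1/q_1 = 47/1
  p_2/q_2 = 4370/93
  p_3/q_3 = 4417/94
  p_4/q_4 = 410734/8741
q_3 = 94 ≤ 285 < 8741 = q_4, so the answer is 4417/94.

4417/94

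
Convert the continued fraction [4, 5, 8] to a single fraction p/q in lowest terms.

Using pₖ = aₖpₖ₋₁ + pₖ₋₂ and qₖ = aₖqₖ₋₁ + qₖ₋₂:
  k=0: a=4, p=4, q=1
  k=1: a=5, p=21, q=5
  k=2: a=8, p=172, q=41

172/41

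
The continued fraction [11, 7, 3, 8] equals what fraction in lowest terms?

2038/183

Using pₖ = aₖpₖ₋₁ + pₖ₋₂ and qₖ = aₖqₖ₋₁ + qₖ₋₂:
  k=0: a=11, p=11, q=1
  k=1: a=7, p=78, q=7
  k=2: a=3, p=245, q=22
  k=3: a=8, p=2038, q=183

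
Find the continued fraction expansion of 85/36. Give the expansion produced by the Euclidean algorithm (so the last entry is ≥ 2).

[2; 2, 1, 3, 3]

85 = 2*36 + 13
36 = 2*13 + 10
13 = 1*10 + 3
10 = 3*3 + 1
3 = 3*1 + 0  (stop)
So 85/36 = [2; 2, 1, 3, 3].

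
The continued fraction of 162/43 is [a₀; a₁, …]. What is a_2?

162 = 3·43 + 33   →  a_0 = 3
43 = 1·33 + 10   →  a_1 = 1
33 = 3·10 + 3   →  a_2 = 3

3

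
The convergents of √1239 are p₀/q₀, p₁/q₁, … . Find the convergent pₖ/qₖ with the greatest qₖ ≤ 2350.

61951/1760

√1239 = [35; 5, 70, …] (period length 2).
Convergents:
  p_0/q_0 = 35/1
  p_1/q_1 = 176/5
  p_2/q_2 = 12355/351
  p_3/q_3 = 61951/1760
  p_4/q_4 = 4348925/123551
q_3 = 1760 ≤ 2350 < 123551 = q_4, so the answer is 61951/1760.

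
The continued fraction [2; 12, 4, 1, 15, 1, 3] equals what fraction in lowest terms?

8409/4039

Using pₖ = aₖpₖ₋₁ + pₖ₋₂ and qₖ = aₖqₖ₋₁ + qₖ₋₂:
  k=0: a=2, p=2, q=1
  k=1: a=12, p=25, q=12
  k=2: a=4, p=102, q=49
  k=3: a=1, p=127, q=61
  k=4: a=15, p=2007, q=964
  k=5: a=1, p=2134, q=1025
  k=6: a=3, p=8409, q=4039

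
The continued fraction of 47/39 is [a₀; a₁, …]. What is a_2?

1

47 = 1·39 + 8   →  a_0 = 1
39 = 4·8 + 7   →  a_1 = 4
8 = 1·7 + 1   →  a_2 = 1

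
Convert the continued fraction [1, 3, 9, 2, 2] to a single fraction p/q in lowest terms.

Using pₖ = aₖpₖ₋₁ + pₖ₋₂ and qₖ = aₖqₖ₋₁ + qₖ₋₂:
  k=0: a=1, p=1, q=1
  k=1: a=3, p=4, q=3
  k=2: a=9, p=37, q=28
  k=3: a=2, p=78, q=59
  k=4: a=2, p=193, q=146

193/146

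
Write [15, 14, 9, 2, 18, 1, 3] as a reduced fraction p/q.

310581/20608

Fold from the inside: start with 3/1.
  1 + 1/3 = 4/3
  18 + 3/4 = 75/4
  2 + 4/75 = 154/75
  9 + 75/154 = 1461/154
  14 + 154/1461 = 20608/1461
  15 + 1461/20608 = 310581/20608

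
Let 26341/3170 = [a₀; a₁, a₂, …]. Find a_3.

3

26341 = 8·3170 + 981   →  a_0 = 8
3170 = 3·981 + 227   →  a_1 = 3
981 = 4·227 + 73   →  a_2 = 4
227 = 3·73 + 8   →  a_3 = 3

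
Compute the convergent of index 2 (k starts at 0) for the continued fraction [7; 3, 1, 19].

Using pₖ = aₖpₖ₋₁ + pₖ₋₂, qₖ = aₖqₖ₋₁ + qₖ₋₂ (with p₋₁=1, p₋₂=0, q₋₁=0, q₋₂=1):
  k=0: a=7, p=7, q=1
  k=1: a=3, p=22, q=3
  k=2: a=1, p=29, q=4

29/4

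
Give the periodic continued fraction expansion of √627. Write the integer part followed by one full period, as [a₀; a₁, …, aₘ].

a₀ = ⌊√627⌋ = 25.
With m₀=0, d₀=1 and mₖ₊₁ = dₖaₖ − mₖ, dₖ₊₁ = (n − mₖ₊₁²)/dₖ, aₖ₊₁ = ⌊(a₀+mₖ₊₁)/dₖ₊₁⌋:
  k=1: m=25, d=2, a=25
  k=2: m=25, d=1, a=50
d=1 and a=2a₀=50 at k=2, so the next step gives (m, d) = (25, 2) again — its k=1 value — and the period has length 2.

[25; 25, 50]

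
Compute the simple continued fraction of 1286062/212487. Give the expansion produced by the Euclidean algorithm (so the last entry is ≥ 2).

1286062 = 6·212487 + 11140
212487 = 19·11140 + 827
11140 = 13·827 + 389
827 = 2·389 + 49
389 = 7·49 + 46
49 = 1·46 + 3
46 = 15·3 + 1
3 = 3·1 + 0  (stop)
So 1286062/212487 = [6; 19, 13, 2, 7, 1, 15, 3].

[6; 19, 13, 2, 7, 1, 15, 3]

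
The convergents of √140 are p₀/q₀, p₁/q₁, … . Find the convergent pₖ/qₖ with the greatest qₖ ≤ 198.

1692/143

√140 = [11; 1, 4, 1, 22, …] (period length 4).
Convergents:
  p_0/q_0 = 11/1
  p_1/q_1 = 12/1
  p_2/q_2 = 59/5
  p_3/q_3 = 71/6
  p_4/q_4 = 1621/137
  p_5/q_5 = 1692/143
  p_6/q_6 = 8389/709
q_5 = 143 ≤ 198 < 709 = q_6, so the answer is 1692/143.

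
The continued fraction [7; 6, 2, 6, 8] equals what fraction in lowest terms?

Fold from the inside: start with 8/1.
  6 + 1/8 = 49/8
  2 + 8/49 = 106/49
  6 + 49/106 = 685/106
  7 + 106/685 = 4901/685

4901/685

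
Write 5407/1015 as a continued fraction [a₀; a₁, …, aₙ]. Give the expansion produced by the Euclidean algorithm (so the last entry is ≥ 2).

[5; 3, 17, 2, 9]

5407 = 5×1015 + 332
1015 = 3×332 + 19
332 = 17×19 + 9
19 = 2×9 + 1
9 = 9×1 + 0  (stop)
So 5407/1015 = [5; 3, 17, 2, 9].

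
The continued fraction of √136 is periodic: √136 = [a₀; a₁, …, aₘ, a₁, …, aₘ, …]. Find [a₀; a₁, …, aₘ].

a₀ = ⌊√136⌋ = 11.
With m₀=0, d₀=1 and mₖ₊₁ = dₖaₖ − mₖ, dₖ₊₁ = (n − mₖ₊₁²)/dₖ, aₖ₊₁ = ⌊(a₀+mₖ₊₁)/dₖ₊₁⌋:
  k=1: m=11, d=15, a=1
  k=2: m=4, d=8, a=1
  k=3: m=4, d=15, a=1
  k=4: m=11, d=1, a=22
d=1 and a=2a₀=22 at k=4, so the next step gives (m, d) = (11, 15) again — its k=1 value — and the period has length 4.

[11; 1, 1, 1, 22]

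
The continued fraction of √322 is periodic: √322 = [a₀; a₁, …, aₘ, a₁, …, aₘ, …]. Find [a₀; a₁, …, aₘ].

a₀ = ⌊√322⌋ = 17.
With m₀=0, d₀=1 and mₖ₊₁ = dₖaₖ − mₖ, dₖ₊₁ = (n − mₖ₊₁²)/dₖ, aₖ₊₁ = ⌊(a₀+mₖ₊₁)/dₖ₊₁⌋:
  k=1: m=17, d=33, a=1
  k=2: m=16, d=2, a=16
  k=3: m=16, d=33, a=1
  k=4: m=17, d=1, a=34
d=1 and a=2a₀=34 at k=4, so the next step gives (m, d) = (17, 33) again — its k=1 value — and the period has length 4.

[17; 1, 16, 1, 34]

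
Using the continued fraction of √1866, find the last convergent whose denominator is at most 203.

√1866 = [43; 5, 14, 5, 86, …] (period length 4).
Convergents:
  p_0/q_0 = 43/1
  p_1/q_1 = 216/5
  p_2/q_2 = 3067/71
  p_3/q_3 = 15551/360
q_2 = 71 ≤ 203 < 360 = q_3, so the answer is 3067/71.

3067/71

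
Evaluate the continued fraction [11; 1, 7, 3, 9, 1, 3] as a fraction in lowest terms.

11963/1007

Fold from the inside: start with 3/1.
  1 + 1/3 = 4/3
  9 + 3/4 = 39/4
  3 + 4/39 = 121/39
  7 + 39/121 = 886/121
  1 + 121/886 = 1007/886
  11 + 886/1007 = 11963/1007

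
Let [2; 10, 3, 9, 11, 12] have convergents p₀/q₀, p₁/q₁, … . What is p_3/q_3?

Using pₖ = aₖpₖ₋₁ + pₖ₋₂, qₖ = aₖqₖ₋₁ + qₖ₋₂ (with p₋₁=1, p₋₂=0, q₋₁=0, q₋₂=1):
  k=0: a=2, p=2, q=1
  k=1: a=10, p=21, q=10
  k=2: a=3, p=65, q=31
  k=3: a=9, p=606, q=289

606/289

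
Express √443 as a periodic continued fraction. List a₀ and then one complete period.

a₀ = ⌊√443⌋ = 21.
With m₀=0, d₀=1 and mₖ₊₁ = dₖaₖ − mₖ, dₖ₊₁ = (n − mₖ₊₁²)/dₖ, aₖ₊₁ = ⌊(a₀+mₖ₊₁)/dₖ₊₁⌋:
  k=1: m=21, d=2, a=21
  k=2: m=21, d=1, a=42
d=1 and a=2a₀=42 at k=2, so the next step gives (m, d) = (21, 2) again — its k=1 value — and the period has length 2.

[21; 21, 42]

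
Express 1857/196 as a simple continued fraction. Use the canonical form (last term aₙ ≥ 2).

[9; 2, 9, 3, 3]

1857 = 9·196 + 93
196 = 2·93 + 10
93 = 9·10 + 3
10 = 3·3 + 1
3 = 3·1 + 0  (stop)
So 1857/196 = [9; 2, 9, 3, 3].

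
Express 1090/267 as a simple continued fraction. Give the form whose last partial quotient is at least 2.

[4; 12, 7, 3]

1090 = 4*267 + 22
267 = 12*22 + 3
22 = 7*3 + 1
3 = 3*1 + 0  (stop)
So 1090/267 = [4; 12, 7, 3].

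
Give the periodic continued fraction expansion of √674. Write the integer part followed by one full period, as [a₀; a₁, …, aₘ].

[25; 1, 24, 1, 50]

a₀ = ⌊√674⌋ = 25.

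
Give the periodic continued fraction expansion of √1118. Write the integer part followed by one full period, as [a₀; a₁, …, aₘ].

[33; 2, 3, 2, 3, 2, 66]

a₀ = ⌊√1118⌋ = 33.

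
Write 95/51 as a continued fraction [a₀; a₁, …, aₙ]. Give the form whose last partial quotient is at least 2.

[1; 1, 6, 3, 2]

95 = 1·51 + 44
51 = 1·44 + 7
44 = 6·7 + 2
7 = 3·2 + 1
2 = 2·1 + 0  (stop)
So 95/51 = [1; 1, 6, 3, 2].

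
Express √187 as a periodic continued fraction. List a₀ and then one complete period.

[13; 1, 2, 13, 2, 1, 26]

a₀ = ⌊√187⌋ = 13.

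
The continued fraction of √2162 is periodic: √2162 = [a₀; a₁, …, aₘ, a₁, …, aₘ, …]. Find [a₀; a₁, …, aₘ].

[46; 2, 92]

a₀ = ⌊√2162⌋ = 46.
With m₀=0, d₀=1 and mₖ₊₁ = dₖaₖ − mₖ, dₖ₊₁ = (n − mₖ₊₁²)/dₖ, aₖ₊₁ = ⌊(a₀+mₖ₊₁)/dₖ₊₁⌋:
  k=1: m=46, d=46, a=2
  k=2: m=46, d=1, a=92
d=1 and a=2a₀=92 at k=2, so the next step gives (m, d) = (46, 46) again — its k=1 value — and the period has length 2.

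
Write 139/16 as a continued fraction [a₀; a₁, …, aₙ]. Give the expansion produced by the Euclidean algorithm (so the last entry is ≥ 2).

139 = 8×16 + 11
16 = 1×11 + 5
11 = 2×5 + 1
5 = 5×1 + 0  (stop)
So 139/16 = [8; 1, 2, 5].

[8; 1, 2, 5]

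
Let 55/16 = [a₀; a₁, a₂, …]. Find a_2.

3

55 = 3·16 + 7   →  a_0 = 3
16 = 2·7 + 2   →  a_1 = 2
7 = 3·2 + 1   →  a_2 = 3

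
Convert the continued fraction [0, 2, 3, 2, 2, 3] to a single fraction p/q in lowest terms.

58/133

Fold from the inside: start with 3/1.
  2 + 1/3 = 7/3
  2 + 3/7 = 17/7
  3 + 7/17 = 58/17
  2 + 17/58 = 133/58
  0 + 58/133 = 58/133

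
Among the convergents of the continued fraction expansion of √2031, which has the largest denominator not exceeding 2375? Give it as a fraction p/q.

√2031 = [45; 15, 90, …] (period length 2).
Convergents:
  p_0/q_0 = 45/1
  p_1/q_1 = 676/15
  p_2/q_2 = 60885/1351
  p_3/q_3 = 913951/20280
q_2 = 1351 ≤ 2375 < 20280 = q_3, so the answer is 60885/1351.

60885/1351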